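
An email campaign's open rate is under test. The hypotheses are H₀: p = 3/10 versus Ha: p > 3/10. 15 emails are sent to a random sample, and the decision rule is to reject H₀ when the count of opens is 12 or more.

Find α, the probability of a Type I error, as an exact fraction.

11457336519/125000000000000

α = P(reject H₀ | H₀ true) = P(K ≥ 12 | p = 3/10), with K ~ Binomial(15, 3/10).
Adding the binomial terms for j = 12 through 15 with p = 3/10 yields 11457336519/125000000000000.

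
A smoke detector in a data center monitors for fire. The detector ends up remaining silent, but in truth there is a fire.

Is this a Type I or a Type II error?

The null hypothesis here is that there is no fire.
'Remaining silent' corresponds to failing to reject H₀.
H₀ was not rejected but H₀ is false — a Type II error (false negative).

Type II error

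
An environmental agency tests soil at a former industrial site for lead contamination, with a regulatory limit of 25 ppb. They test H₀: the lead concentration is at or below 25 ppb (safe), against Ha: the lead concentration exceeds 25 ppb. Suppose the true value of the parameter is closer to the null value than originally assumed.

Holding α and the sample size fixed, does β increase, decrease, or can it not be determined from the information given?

A smaller departure from H₀ means the test statistic under Ha is distributed closer to where it would be under H₀; rejection becomes less likely.

It increases.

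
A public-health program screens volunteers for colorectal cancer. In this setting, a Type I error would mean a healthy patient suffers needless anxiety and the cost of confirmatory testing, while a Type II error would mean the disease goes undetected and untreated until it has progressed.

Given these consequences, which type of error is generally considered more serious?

The Type II consequence (the disease goes undetected and untreated until it has progressed) is more severe than the Type I consequence (a healthy patient suffers needless anxiety and the cost of confirmatory testing).

Type II error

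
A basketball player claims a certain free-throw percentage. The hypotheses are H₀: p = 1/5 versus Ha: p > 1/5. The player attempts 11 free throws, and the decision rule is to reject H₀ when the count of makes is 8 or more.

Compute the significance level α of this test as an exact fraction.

α = P(reject H₀ | H₀ true) = P(K ≥ 8 | p = 1/5), with K ~ Binomial(11, 1/5).
Adding the binomial terms for j = 8 through 11 with p = 1/5 yields 2297/9765625.

2297/9765625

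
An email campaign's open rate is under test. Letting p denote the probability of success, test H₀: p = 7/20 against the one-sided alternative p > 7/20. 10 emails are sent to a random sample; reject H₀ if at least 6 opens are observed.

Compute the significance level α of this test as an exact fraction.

486062490487/5120000000000

α = P(reject H₀ | H₀ true) = P(S ≥ 6 | p = 7/20), with S ~ Binomial(10, 7/20).
P(S ≥ 6) = Σ_{j=6}^{10} C(10,j)·(7/20)^j·(13/20)^{10-j} = 486062490487/5120000000000.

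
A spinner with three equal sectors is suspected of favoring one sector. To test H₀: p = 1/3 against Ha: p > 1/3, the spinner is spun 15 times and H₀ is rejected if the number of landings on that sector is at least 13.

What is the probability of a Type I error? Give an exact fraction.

451/14348907

α = P(reject H₀ | H₀ true) = P(K ≥ 13 | p = 1/3), with K ~ Binomial(15, 1/3).
Summing C(15,j)(1/3)^j(2/3)^{15−j} for j = 13,…,15 gives 451/14348907.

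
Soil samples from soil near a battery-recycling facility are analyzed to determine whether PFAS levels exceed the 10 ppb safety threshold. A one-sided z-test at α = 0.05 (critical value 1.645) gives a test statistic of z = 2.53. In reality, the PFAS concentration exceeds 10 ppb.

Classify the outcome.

No error — this is a correct decision.

The conventional null hypothesis is that the PFAS concentration is at or below 10 ppb (safe).
Since z = 2.53 > z* = 1.645, H₀ is rejected.
H₀ is false (actually the PFAS concentration exceeds 10 ppb).
The decision matches the true state — no error.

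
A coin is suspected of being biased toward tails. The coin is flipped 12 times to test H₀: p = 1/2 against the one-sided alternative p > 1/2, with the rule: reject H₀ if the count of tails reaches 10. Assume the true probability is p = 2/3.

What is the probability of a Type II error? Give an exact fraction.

435185/531441

Under the alternative p = 2/3, S ~ Binomial(12, 2/3); β is the probability the test does not reject, P(S < 10).
Equivalently, β = 1 − P(S ≥ 10) = 435185/531441.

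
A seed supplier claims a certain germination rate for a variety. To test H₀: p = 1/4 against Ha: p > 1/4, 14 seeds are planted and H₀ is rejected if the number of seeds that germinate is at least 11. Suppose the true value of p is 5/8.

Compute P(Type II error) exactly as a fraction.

1830419739927/2199023255552

β = P(fail to reject H₀ | Ha true) = P(X ≤ 10 | p = 5/8), X ~ Binomial(14, 5/8).
Summing C(14,j)·(5/8)^j·(3/8)^{14-j} for j = 0..10 gives 1830419739927/2199023255552.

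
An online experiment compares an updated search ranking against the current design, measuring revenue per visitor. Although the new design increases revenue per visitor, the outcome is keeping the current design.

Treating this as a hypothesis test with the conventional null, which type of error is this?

The null hypothesis here is that the new design has no effect on revenue per visitor.
'Keeping the current design' corresponds to failing to reject H₀.
H₀ was not rejected but H₀ is false — a Type II error (false negative).

Type II error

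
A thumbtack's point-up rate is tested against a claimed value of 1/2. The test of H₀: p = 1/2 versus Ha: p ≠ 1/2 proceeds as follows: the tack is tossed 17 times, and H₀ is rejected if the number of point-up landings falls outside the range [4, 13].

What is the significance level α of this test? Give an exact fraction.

α = P(X ≤ 3 or X ≥ 14 | p = 1/2), X ~ Binomial(17, 1/2).
By symmetry, α = 2·P(X ≤ 3) = 2·(1 + 17 + 136 + 680)/131072 = 1668/131072 = 417/32768.

417/32768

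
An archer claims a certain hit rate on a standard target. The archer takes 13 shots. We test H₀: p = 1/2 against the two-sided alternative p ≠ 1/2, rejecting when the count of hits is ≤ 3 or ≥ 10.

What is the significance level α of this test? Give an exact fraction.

189/2048

α = P(S ≤ 3 or S ≥ 10 | p = 1/2), S ~ Binomial(13, 1/2).
By symmetry, α = 2·P(S ≤ 3) = 2·(1 + 13 + 78 + 286)/8192 = 756/8192 = 189/2048.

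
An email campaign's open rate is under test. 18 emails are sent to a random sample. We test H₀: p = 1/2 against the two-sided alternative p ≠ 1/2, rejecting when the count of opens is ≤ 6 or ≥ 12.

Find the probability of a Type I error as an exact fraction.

Under H₀, K ~ Binomial(18, 1/2); α is the probability of landing in either tail, P(K ≤ 6) + P(K ≥ 12).
The two tails are symmetric, so α = 2·(1 + 18 + 153 + 816 + 3060 + 8568 + 18564)/2^18 = 62360/262144 = 7795/32768.

7795/32768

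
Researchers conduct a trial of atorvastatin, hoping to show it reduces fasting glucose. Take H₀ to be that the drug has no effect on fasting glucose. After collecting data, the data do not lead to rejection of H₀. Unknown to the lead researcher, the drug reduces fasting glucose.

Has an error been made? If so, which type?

H₀ was not rejected, but H₀ is actually false.
Failing to reject a false null hypothesis is a Type II error (false negative).

Type II error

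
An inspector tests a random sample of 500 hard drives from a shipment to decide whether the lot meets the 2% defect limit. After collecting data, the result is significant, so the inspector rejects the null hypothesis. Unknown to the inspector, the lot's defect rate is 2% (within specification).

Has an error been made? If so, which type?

The conventional null hypothesis here is that the lot's defect rate is 2% (within specification).
H₀ was rejected, but H₀ is actually true.
Rejecting a true null hypothesis is a Type I error (false positive).

Type I error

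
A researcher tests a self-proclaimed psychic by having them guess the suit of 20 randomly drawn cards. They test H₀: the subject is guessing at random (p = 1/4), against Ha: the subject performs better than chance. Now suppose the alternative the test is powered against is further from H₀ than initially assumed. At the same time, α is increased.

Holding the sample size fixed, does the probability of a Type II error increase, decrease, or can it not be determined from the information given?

It decreases.

The further the true parameter sits from the null value, the more of the Ha sampling distribution falls in the rejection region. A larger α widens the rejection region, so when the alternative is true more outcomes lead to rejection — failing to reject becomes less likely. Both changes push β in the same direction.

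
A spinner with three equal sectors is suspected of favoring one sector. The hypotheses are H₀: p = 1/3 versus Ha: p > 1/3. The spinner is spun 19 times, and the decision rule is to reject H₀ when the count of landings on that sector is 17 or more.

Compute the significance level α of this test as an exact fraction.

The Type I error probability is α = P(X ≥ 17) computed under H₀, where X ~ Binomial(19, 1/3).
Adding the binomial terms for j = 17 through 19 with p = 1/3 yields 241/387420489.

241/387420489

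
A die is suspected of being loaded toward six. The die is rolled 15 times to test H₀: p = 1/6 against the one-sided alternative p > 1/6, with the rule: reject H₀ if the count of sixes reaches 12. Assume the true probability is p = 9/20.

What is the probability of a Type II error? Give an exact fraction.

β = P(fail to reject H₀ | Ha true) = P(Y ≤ 11 | p = 9/20), Y ~ Binomial(15, 9/20).
Summing C(15,j)·(9/20)^j·(11/20)^{15-j} for j = 0..11 gives 8140171073330835209/8192000000000000000.

8140171073330835209/8192000000000000000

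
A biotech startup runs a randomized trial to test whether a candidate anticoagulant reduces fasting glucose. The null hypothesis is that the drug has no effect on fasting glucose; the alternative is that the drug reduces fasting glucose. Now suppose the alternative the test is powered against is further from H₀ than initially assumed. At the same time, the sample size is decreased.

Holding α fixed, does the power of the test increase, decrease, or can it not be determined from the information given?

Cannot be determined from the information given.

The first change alone would make β decrease; the second alone would make β increase. Which effect dominates depends on the magnitudes, which are not given.
Since power = 1 − β, the effect on power is likewise indeterminate.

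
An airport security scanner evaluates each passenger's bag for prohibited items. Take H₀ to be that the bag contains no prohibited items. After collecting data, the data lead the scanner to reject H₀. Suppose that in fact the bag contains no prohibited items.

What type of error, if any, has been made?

H₀ was rejected, but H₀ is actually true.
Rejecting a true null hypothesis is a Type I error (false positive).

Type I error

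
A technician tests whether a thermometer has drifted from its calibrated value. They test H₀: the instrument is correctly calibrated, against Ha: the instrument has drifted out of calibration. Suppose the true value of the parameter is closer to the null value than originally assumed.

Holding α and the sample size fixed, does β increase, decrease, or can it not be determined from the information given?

When the true parameter is near the null value, the test has a harder time distinguishing Ha from H₀.

It increases.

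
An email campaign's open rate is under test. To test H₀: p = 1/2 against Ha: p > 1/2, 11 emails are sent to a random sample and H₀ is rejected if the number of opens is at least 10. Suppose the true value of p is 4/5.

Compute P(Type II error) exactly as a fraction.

β = P(fail to reject H₀ | Ha true) = P(S ≤ 9 | p = 4/5), S ~ Binomial(11, 4/5).
Equivalently, β = 1 − P(S ≥ 10) = 6619897/9765625.

6619897/9765625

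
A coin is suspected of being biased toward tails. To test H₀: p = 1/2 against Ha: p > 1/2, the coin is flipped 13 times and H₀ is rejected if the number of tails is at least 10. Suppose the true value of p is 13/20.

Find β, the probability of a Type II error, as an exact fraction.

Under the alternative p = 13/20, X ~ Binomial(13, 13/20); β is the probability the test does not reject, P(X < 10).
Adding the binomial probabilities P(X=0)+…+P(X=9) at p = 13/20 gives 739046497348117/1024000000000000.

739046497348117/1024000000000000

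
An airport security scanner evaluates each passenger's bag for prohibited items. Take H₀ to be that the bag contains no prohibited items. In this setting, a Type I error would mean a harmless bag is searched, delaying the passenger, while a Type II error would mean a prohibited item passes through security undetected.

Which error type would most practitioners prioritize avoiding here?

The Type II consequence (a prohibited item passes through security undetected) is more severe than the Type I consequence (a harmless bag is searched, delaying the passenger).

Type II error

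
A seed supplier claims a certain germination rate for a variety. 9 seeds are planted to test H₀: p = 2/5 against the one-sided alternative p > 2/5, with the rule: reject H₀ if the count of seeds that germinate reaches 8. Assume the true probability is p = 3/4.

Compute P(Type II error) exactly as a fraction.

β = P(fail to reject H₀ | Ha true) = P(S ≤ 7 | p = 3/4), S ~ Binomial(9, 3/4).
Summing C(9,j)·(3/4)^j·(1/4)^{9-j} for j = 0..7 gives 45853/65536.

45853/65536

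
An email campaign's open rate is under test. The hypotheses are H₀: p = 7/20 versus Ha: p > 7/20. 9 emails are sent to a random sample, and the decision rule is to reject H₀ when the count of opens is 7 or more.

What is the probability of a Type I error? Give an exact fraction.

α = P(reject H₀ | H₀ true) = P(Y ≥ 7 | p = 7/20), with Y ~ Binomial(9, 7/20).
Summing C(9,j)(7/20)^j(13/20)^{9−j} for j = 7,…,9 gives 715658867/64000000000.

715658867/64000000000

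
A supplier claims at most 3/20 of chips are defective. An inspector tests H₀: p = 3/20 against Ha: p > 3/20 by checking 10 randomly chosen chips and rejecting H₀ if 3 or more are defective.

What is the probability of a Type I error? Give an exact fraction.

α = P(reject H₀ | H₀ true) = P(Y ≥ 3 | p = 3/20), Y ~ Binomial(10, 3/20).
α = 1 − P(Y ≤ 2) = 1 − 2099702989741/2560000000000 = 460297010259/2560000000000.

460297010259/2560000000000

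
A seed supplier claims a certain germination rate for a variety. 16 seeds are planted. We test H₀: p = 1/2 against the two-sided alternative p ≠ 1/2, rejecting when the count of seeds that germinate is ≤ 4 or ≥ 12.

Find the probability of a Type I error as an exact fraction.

Under H₀, X ~ Binomial(16, 1/2); α is the probability of landing in either tail, P(X ≤ 4) + P(X ≥ 12).
By symmetry, α = 2·P(X ≤ 4) = 2·(1 + 16 + 120 + 560 + 1820)/65536 = 5034/65536 = 2517/32768.

2517/32768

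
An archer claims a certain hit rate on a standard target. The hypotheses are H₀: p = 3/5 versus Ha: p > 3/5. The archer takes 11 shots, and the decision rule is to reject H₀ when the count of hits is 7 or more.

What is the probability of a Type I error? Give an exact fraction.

The Type I error probability is α = P(K ≥ 7) computed under H₀, where K ~ Binomial(11, 3/5).
Adding the binomial terms for j = 7 through 11 with p = 3/5 yields 5202873/9765625.

5202873/9765625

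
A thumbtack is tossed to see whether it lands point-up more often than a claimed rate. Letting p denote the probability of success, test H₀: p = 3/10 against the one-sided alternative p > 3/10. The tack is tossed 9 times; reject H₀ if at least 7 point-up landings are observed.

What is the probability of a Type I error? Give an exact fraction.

2145447/500000000

The Type I error probability is α = P(S ≥ 7) computed under H₀, where S ~ Binomial(9, 3/10).
Summing C(9,j)(3/10)^j(7/10)^{9−j} for j = 7,…,9 gives 2145447/500000000.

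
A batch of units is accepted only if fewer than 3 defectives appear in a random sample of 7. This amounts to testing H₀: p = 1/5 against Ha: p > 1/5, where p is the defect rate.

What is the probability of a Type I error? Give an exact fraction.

Under H₀, K ~ Binomial(7, 1/5); the Type I error rate is P(K ≥ 3).
Computing the lower-tail complement: 1 − 13312/15625 = 2313/15625.

2313/15625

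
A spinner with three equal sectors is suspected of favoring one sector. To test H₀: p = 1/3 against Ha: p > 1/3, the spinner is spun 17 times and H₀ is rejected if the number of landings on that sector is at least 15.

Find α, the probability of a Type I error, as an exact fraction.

The Type I error probability is α = P(S ≥ 15) computed under H₀, where S ~ Binomial(17, 1/3).
Adding the binomial terms for j = 15 through 17 with p = 1/3 yields 193/43046721.

193/43046721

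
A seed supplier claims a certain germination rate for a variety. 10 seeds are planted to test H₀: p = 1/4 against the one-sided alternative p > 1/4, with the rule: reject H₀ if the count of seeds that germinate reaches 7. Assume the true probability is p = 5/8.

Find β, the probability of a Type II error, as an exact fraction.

β = P(fail to reject H₀ | Ha true) = P(Y ≤ 6 | p = 5/8), Y ~ Binomial(10, 5/8).
Equivalently, β = 1 − P(Y ≥ 7) = 148513581/268435456.

148513581/268435456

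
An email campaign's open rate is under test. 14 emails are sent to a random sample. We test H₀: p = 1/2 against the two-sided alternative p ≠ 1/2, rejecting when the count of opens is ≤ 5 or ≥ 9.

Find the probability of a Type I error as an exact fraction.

3473/8192

Under H₀, S ~ Binomial(14, 1/2); α is the probability of landing in either tail, P(S ≤ 5) + P(S ≥ 9).
Each tail has probability (1 + 14 + 91 + 364 + 1001 + 2002)/16384; doubling gives α = 6946/16384 = 3473/8192.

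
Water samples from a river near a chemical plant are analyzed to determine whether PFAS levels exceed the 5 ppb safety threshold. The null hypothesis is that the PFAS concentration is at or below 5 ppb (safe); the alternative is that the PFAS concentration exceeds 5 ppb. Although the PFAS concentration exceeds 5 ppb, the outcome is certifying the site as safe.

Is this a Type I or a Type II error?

'Certifying the site as safe' corresponds to failing to reject H₀.
H₀ was not rejected but H₀ is false — a Type II error (false negative).

Type II error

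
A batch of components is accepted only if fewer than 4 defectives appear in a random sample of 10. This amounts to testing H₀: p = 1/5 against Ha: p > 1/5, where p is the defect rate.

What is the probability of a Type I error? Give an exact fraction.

1180409/9765625

The significance level is the probability, assuming p = 1/5, of seeing 4 or more defectives in 10 draws.
α = 1 − P(Y ≤ 3) = 1 − 8585216/9765625 = 1180409/9765625.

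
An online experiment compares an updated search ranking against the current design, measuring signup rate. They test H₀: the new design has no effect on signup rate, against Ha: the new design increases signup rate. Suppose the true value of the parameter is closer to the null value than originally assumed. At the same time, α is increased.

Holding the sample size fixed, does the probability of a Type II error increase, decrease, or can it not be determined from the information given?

The first change alone would make β increase; the second alone would make β decrease. Which effect dominates depends on the magnitudes, which are not given.

Cannot be determined from the information given.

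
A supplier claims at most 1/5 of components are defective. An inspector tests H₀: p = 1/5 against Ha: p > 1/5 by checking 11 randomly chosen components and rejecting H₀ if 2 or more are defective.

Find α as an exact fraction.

α = P(reject H₀ | H₀ true) = P(K ≥ 2 | p = 1/5), K ~ Binomial(11, 1/5).
α = 1 − P(K ≤ 1) = 1 − 3145728/9765625 = 6619897/9765625.

6619897/9765625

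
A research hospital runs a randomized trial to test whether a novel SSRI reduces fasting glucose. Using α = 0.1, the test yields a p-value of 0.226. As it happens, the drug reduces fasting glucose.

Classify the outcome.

The conventional null hypothesis is that the drug has no effect on fasting glucose.
Since p = 0.226 ≥ α = 0.1, H₀ is not rejected.
H₀ is false (actually the drug reduces fasting glucose).
Failing to reject a false H₀ is a Type II error.

Type II error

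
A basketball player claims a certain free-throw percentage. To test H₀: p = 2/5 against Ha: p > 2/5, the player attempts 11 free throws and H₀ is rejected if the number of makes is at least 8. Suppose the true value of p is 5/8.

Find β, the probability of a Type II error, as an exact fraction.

688976199/1073741824

Under the alternative p = 5/8, K ~ Binomial(11, 5/8); β is the probability the test does not reject, P(K < 8).
Adding the binomial probabilities P(K=0)+…+P(K=7) at p = 5/8 gives 688976199/1073741824.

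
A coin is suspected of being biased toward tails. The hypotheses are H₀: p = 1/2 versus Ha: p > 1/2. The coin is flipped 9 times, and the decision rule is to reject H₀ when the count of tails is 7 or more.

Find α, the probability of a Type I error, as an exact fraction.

α = P(reject H₀ | H₀ true) = P(Y ≥ 7 | p = 1/2), with Y ~ Binomial(9, 1/2).
Summing the upper tail: (36 + 9 + 1) / 2^9 = 46/512 = 23/256.

23/256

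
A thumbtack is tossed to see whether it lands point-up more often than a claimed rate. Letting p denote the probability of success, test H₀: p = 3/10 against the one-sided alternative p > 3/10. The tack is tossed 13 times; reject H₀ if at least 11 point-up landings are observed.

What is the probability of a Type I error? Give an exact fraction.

90876411/1250000000000

The Type I error probability is α = P(Y ≥ 11) computed under H₀, where Y ~ Binomial(13, 3/10).
Adding the binomial terms for j = 11 through 13 with p = 3/10 yields 90876411/1250000000000.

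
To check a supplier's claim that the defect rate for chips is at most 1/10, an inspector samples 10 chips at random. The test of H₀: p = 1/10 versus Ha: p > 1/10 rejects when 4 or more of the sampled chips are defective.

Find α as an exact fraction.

The significance level is the probability, assuming p = 1/10, of seeing 4 or more defectives in 10 draws.
Via the complement, α = 1 − Σ_{j=0}^{3} C(10,j)(1/10)^j(9/10)^{10-j} = 7996999/625000000.

7996999/625000000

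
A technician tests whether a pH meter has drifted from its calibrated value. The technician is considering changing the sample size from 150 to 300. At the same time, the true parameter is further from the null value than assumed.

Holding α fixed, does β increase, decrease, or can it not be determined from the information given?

More data shrinks sampling variability; the test statistic under Ha concentrates further from the null value, making rejection more likely. The further the true parameter sits from the null value, the more of the Ha sampling distribution falls in the rejection region. Both changes push β in the same direction.

It decreases.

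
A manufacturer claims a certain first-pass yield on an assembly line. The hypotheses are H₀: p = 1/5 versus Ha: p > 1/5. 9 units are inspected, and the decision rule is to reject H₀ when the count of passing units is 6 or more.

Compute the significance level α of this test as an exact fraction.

5989/1953125

α = P(reject H₀ | H₀ true) = P(X ≥ 6 | p = 1/5), with X ~ Binomial(9, 1/5).
P(X ≥ 6) = Σ_{j=6}^{9} C(9,j)·(1/5)^j·(4/5)^{9-j} = 5989/1953125.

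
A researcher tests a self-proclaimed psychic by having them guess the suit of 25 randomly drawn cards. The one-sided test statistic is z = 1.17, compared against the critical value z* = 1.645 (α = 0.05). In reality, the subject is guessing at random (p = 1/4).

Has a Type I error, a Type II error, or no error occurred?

No error (correct decision).

The conventional null hypothesis is that the subject is guessing at random (p = 1/4).
Since z = 1.17 ≤ z* = 1.645, H₀ is not rejected.
H₀ is true (actually the subject is guessing at random (p = 1/4)).
The decision matches the true state — no error.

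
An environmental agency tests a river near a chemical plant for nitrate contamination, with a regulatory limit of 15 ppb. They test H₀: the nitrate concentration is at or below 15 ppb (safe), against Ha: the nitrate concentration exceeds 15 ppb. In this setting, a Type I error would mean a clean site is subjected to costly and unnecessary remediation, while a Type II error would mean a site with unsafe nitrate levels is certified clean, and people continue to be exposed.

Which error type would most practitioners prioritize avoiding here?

Type II error

The Type II consequence (a site with unsafe nitrate levels is certified clean, and people continue to be exposed) is more severe than the Type I consequence (a clean site is subjected to costly and unnecessary remediation).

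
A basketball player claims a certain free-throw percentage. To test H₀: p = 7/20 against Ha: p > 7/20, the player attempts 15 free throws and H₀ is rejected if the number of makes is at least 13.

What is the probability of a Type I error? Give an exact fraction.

1856296550387713/32768000000000000000

Under H₀, Y ~ Binomial(15, 7/20), and α = P(Y ≥ 13).
Adding the binomial terms for j = 13 through 15 with p = 7/20 yields 1856296550387713/32768000000000000000.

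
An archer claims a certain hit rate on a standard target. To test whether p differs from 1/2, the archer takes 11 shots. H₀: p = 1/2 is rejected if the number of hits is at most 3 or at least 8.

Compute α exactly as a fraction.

The significance level is the null-hypothesis probability of the rejection region {≤3} ∪ {≥8}.
The two tails are symmetric, so α = 2·(1 + 11 + 55 + 165)/2^11 = 464/2048 = 29/128.

29/128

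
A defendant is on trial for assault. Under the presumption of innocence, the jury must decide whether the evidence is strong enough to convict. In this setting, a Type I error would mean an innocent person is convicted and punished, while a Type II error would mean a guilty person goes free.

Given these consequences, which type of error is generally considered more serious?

Type I error

The Type I consequence (an innocent person is convicted and punished) is more severe than the Type II consequence (a guilty person goes free).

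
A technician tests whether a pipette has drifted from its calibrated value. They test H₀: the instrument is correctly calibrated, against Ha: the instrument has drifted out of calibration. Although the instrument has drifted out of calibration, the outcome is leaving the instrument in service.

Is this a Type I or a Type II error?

Type II error

'Leaving the instrument in service' corresponds to failing to reject H₀.
H₀ was not rejected but H₀ is false — a Type II error (false negative).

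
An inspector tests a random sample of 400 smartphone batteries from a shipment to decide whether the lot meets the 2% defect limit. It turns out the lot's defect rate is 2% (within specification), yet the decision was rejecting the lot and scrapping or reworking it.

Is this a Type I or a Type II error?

The null hypothesis here is that the lot's defect rate is 2% (within specification).
'Rejecting the lot and scrapping or reworking it' corresponds to rejecting H₀.
H₀ was rejected but H₀ is true — a Type I error (false positive).

Type I error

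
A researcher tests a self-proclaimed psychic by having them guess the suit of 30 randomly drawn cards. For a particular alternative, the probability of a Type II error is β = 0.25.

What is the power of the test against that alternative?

0.75

Power = 1 − β = 1 − 0.25 = 0.75.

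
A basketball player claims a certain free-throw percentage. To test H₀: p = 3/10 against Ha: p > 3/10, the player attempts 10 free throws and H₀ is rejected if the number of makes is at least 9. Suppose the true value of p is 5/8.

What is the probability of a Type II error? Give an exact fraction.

A Type II error is failing to reject when Ha holds: with p = 5/8, β = P(S ≤ 8).
Summing C(10,j)·(5/8)^j·(3/8)^{10-j} for j = 0..8 gives 1005382449/1073741824.

1005382449/1073741824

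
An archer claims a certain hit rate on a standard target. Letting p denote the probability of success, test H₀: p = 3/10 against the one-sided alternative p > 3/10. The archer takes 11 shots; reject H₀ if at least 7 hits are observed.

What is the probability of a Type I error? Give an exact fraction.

216191511/10000000000

α = P(reject H₀ | H₀ true) = P(K ≥ 7 | p = 3/10), with K ~ Binomial(11, 3/10).
P(K ≥ 7) = Σ_{j=7}^{11} C(11,j)·(3/10)^j·(7/10)^{11-j} = 216191511/10000000000.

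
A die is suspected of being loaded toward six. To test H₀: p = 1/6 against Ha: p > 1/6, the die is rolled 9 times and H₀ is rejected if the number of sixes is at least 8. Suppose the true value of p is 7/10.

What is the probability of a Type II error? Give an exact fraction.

401998383/500000000

A Type II error is failing to reject when Ha holds: with p = 7/10, β = P(K ≤ 7).
Equivalently, β = 1 − P(K ≥ 8) = 401998383/500000000.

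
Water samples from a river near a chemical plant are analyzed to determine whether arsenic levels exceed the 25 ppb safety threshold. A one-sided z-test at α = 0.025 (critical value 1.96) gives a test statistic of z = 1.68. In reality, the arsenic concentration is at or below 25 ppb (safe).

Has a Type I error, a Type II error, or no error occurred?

No error (correct decision).

The conventional null hypothesis is that the arsenic concentration is at or below 25 ppb (safe).
Since z = 1.68 ≤ z* = 1.96, H₀ is not rejected.
H₀ is true (actually the arsenic concentration is at or below 25 ppb (safe)).
The decision matches the true state — no error.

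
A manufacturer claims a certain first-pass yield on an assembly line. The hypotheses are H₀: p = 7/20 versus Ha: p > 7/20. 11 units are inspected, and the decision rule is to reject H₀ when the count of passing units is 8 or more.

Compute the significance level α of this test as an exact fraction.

Under H₀, K ~ Binomial(11, 7/20), and α = P(K ≥ 8).
Summing C(11,j)(7/20)^j(13/20)^{11−j} for j = 8,…,11 gives 62680681273/5120000000000.

62680681273/5120000000000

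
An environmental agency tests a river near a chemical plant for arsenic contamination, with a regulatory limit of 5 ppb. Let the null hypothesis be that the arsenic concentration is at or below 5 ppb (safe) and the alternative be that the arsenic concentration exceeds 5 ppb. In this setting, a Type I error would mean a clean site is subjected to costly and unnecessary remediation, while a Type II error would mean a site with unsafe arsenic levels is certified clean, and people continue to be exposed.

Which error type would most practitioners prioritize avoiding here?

Type II error

The Type II consequence (a site with unsafe arsenic levels is certified clean, and people continue to be exposed) is more severe than the Type I consequence (a clean site is subjected to costly and unnecessary remediation).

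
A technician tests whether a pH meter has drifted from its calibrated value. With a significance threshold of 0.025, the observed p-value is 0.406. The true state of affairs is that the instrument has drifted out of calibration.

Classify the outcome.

Type II error

The conventional null hypothesis is that the instrument is correctly calibrated.
Since p = 0.406 ≥ α = 0.025, H₀ is not rejected.
H₀ is false (actually the instrument has drifted out of calibration).
Failing to reject a false H₀ is a Type II error.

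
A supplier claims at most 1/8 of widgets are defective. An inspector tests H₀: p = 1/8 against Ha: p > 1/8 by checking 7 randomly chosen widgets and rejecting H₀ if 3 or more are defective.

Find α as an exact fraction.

97119/2097152

α = P(reject H₀ | H₀ true) = P(K ≥ 3 | p = 1/8), K ~ Binomial(7, 1/8).
α = 1 − P(K ≤ 2) = 1 − 2000033/2097152 = 97119/2097152.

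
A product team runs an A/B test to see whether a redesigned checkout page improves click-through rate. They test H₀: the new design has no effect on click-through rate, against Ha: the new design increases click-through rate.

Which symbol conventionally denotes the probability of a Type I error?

P(Type I error) = P(reject H₀ | H₀ true) = α, the significance level.

α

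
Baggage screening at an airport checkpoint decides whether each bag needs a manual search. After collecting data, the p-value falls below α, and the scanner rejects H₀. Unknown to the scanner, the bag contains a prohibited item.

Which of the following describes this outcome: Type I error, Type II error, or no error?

The conventional null hypothesis here is that the bag contains no prohibited items.
The test rejected a false H₀ — the decision matches the true state.

No error (correct decision).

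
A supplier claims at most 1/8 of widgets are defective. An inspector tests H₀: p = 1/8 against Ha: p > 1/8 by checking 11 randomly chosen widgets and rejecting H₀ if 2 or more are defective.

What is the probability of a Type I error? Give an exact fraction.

α = P(reject H₀ | H₀ true) = P(X ≥ 2 | p = 1/8), X ~ Binomial(11, 1/8).
Via the complement, α = 1 − Σ_{j=0}^{1} C(11,j)(1/8)^j(7/8)^{11-j} = 1752690055/4294967296.

1752690055/4294967296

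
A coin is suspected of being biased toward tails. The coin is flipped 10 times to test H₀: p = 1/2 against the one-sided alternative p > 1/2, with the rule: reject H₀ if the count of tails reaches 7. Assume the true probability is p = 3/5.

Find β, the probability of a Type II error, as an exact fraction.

6032416/9765625

A Type II error is failing to reject when Ha holds: with p = 3/5, β = P(K ≤ 6).
Adding the binomial probabilities P(K=0)+…+P(K=6) at p = 3/5 gives 6032416/9765625.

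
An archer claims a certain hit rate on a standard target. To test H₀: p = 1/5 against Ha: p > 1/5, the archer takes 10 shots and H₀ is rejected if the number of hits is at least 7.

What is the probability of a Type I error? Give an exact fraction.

Under H₀, K ~ Binomial(10, 1/5), and α = P(K ≥ 7).
Adding the binomial terms for j = 7 through 10 with p = 1/5 yields 8441/9765625.

8441/9765625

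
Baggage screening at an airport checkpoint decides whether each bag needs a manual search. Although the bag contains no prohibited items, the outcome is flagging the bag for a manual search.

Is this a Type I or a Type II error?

The null hypothesis here is that the bag contains no prohibited items.
'Flagging the bag for a manual search' corresponds to rejecting H₀.
H₀ was rejected but H₀ is true — a Type I error (false positive).

Type I error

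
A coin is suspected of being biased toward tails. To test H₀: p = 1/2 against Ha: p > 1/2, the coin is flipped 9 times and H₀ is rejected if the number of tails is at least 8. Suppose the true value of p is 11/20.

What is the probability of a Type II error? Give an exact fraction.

123069745737/128000000000

β = P(fail to reject H₀ | Ha true) = P(Y ≤ 7 | p = 11/20), Y ~ Binomial(9, 11/20).
Adding the binomial probabilities P(Y=0)+…+P(Y=7) at p = 11/20 gives 123069745737/128000000000.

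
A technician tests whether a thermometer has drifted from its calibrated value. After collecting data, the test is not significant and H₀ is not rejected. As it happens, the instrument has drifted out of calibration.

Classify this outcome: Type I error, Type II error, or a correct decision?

The conventional null hypothesis here is that the instrument is correctly calibrated.
H₀ was not rejected, but H₀ is actually false.
Failing to reject a false null hypothesis is a Type II error (false negative).

Type II error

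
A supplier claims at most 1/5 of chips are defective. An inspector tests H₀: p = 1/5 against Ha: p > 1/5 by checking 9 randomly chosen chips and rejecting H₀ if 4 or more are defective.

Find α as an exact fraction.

α = P(reject H₀ | H₀ true) = P(K ≥ 4 | p = 1/5), K ~ Binomial(9, 1/5).
Via the complement, α = 1 − Σ_{j=0}^{3} C(9,j)(1/5)^j(4/5)^{9-j} = 167269/1953125.

167269/1953125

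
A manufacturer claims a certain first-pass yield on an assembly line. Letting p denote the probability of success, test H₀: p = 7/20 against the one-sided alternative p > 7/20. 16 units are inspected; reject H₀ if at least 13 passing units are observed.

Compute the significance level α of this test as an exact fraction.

The Type I error probability is α = P(X ≥ 13) computed under H₀, where X ~ Binomial(16, 7/20).
Adding the binomial terms for j = 13 through 16 with p = 7/20 yields 26795915385191141/131072000000000000000.

26795915385191141/131072000000000000000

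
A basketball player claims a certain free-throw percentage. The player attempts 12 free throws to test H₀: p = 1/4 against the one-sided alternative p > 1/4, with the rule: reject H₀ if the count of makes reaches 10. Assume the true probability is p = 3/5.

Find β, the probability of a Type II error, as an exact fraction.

Under the alternative p = 3/5, S ~ Binomial(12, 3/5); β is the probability the test does not reject, P(S < 10).
Summing C(12,j)·(3/5)^j·(2/5)^{12-j} for j = 0..9 gives 44753744/48828125.

44753744/48828125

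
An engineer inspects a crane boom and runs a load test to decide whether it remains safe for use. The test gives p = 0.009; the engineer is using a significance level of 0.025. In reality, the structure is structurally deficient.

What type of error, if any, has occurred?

Neither — the decision is correct.

The conventional null hypothesis is that the structure meets the required load capacity (safe).
Since p = 0.009 < α = 0.025, H₀ is rejected.
H₀ is false (actually the structure is structurally deficient).
The decision matches the true state — no error.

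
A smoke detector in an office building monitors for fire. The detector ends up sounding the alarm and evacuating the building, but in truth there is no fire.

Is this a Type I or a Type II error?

The null hypothesis here is that there is no fire.
'Sounding the alarm and evacuating the building' corresponds to rejecting H₀.
H₀ was rejected but H₀ is true — a Type I error (false positive).

Type I error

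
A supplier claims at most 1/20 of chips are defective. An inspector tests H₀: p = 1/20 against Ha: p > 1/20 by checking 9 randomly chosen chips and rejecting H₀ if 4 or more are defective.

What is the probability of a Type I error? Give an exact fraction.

82249561/128000000000

α = P(reject H₀ | H₀ true) = P(Y ≥ 4 | p = 1/20), Y ~ Binomial(9, 1/20).
α = 1 − P(Y ≤ 3) = 1 − 127917750439/128000000000 = 82249561/128000000000.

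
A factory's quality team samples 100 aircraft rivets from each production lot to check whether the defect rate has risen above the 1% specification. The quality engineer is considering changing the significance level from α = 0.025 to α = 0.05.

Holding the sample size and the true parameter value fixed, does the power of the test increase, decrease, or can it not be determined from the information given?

It increases.

With a larger α the critical value moves toward the center, so more of the Ha sampling distribution lies in the rejection region.
Since power = 1 − β and β decreases, power increases.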